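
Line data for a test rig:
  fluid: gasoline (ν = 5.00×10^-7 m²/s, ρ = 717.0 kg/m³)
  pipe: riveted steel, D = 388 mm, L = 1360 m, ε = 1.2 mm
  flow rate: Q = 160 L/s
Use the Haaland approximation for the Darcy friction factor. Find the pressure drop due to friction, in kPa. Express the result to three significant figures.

V = 4Q/(πD²) = 4·0.160/(π·0.388²) = 1.353 m/s
Re = VD/ν = 1.353·0.388/5.00×10^-7 = 1.05×10^6 → turbulent
ε/D = 1.2/388 = 0.00309
Haaland: f = 0.02656
h_f = f(L/D)V²/(2g) = 0.02656·(1360/0.388)·1.353²/(2·9.81) = 8.688 m
Δp = ρg·h_f = 717.0·9.81·8.688 = 61.11 kPa

Δp ≈ 61.1 kPa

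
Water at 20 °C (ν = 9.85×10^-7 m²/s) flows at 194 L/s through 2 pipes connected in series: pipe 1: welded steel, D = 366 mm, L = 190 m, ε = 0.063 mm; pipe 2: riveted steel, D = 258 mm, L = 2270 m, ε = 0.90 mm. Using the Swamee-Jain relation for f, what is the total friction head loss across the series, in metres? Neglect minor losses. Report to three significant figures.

Pipe 1: V = 1.844 m/s, Re = 6.85×10^5, ε/D = 1.72×10^-4, f = 0.01484, h_1 = f(L/D)V²/2g = 1.335 m
Pipe 2: V = 3.711 m/s, Re = 9.72×10^5, ε/D = 0.00349, f = 0.02750, h_2 = f(L/D)V²/2g = 169.8 m
Series → Q common, losses add: H = Σh = 171.2 m

H ≈ 171 m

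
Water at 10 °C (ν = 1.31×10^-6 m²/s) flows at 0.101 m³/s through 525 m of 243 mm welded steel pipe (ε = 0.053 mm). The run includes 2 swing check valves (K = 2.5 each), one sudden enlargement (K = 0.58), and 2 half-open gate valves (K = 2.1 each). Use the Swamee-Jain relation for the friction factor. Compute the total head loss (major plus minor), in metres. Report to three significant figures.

H_L ≈ 10.7 m

V = 4Q/(πD²) = 2.178 m/s; V²/2g = 0.2417 m
Re = 4.04×10^5, ε/D = 2.18×10^-4 → f = 0.01597 (Swamee-Jain)
Major: h_f = f(L/D)·V²/2g = 0.01597·2160·0.2417 = 8.342 m
Minor: ΣK = 9.78; h_m = ΣK·V²/2g = 2.364 m
Total H_L = 8.342 + 2.364 = 10.71 m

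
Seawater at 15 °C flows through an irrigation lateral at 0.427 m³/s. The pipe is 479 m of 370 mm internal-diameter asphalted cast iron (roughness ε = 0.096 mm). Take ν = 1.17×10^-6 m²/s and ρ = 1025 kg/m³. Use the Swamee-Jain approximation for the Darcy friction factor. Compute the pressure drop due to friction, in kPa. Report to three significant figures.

V = 4Q/(πD²) = 4·0.427/(π·0.370²) = 3.971 m/s
Re = VD/ν = 3.971·0.370/1.17×10^-6 = 1.26×10^6 → turbulent
ε/D = 0.096/370 = 2.59×10^-4
Swamee-Jain: f = 0.01523
h_f = f(L/D)V²/(2g) = 0.01523·(479/0.370)·3.971²/(2·9.81) = 15.85 m
Δp = ρg·h_f = 1025·9.81·15.85 = 159.3 kPa

Δp ≈ 159 kPa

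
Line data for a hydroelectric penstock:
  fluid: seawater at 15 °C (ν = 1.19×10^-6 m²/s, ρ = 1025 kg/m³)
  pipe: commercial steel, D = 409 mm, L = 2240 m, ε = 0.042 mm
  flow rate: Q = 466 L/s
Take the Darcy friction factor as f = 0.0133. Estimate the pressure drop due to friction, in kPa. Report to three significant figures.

V = 4Q/(πD²) = 4·0.466/(π·0.409²) = 3.547 m/s
h_f = f(L/D)V²/(2g) = 0.01330·(2240/0.409)·3.547²/(2·9.81) = 46.71 m
Δp = ρg·h_f = 1025·9.81·46.71 = 469.6 kPa

Δp ≈ 470 kPa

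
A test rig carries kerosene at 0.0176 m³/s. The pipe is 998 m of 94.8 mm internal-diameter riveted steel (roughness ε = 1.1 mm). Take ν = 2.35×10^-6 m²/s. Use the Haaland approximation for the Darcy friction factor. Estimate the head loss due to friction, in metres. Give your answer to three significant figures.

V = 4Q/(πD²) = 4·0.0176/(π·0.0948²) = 2.493 m/s
Re = VD/ν = 2.493·0.0948/2.35×10^-6 = 1.01×10^5 → turbulent
ε/D = 1.1/94.8 = 0.0116
Haaland: f = 0.04047
h_f = f(L/D)V²/(2g) = 0.04047·(998/0.0948)·2.493²/(2·9.81) = 135.0 m

h_f ≈ 135 m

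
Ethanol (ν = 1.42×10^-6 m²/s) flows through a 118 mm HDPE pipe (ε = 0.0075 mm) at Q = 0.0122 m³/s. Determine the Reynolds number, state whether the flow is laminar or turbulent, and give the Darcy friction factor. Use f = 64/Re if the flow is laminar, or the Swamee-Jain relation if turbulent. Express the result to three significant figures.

V = 4Q/(πD²) = 1.116 m/s
Re = VD/ν = 1.116·0.118/1.42×10^-6 = 9.27×10^4
Re > 4000 → turbulent; ε/D = 6.36×10^-5
Swamee-Jain: f = 0.01851

Re ≈ 9.27×10^4; turbulent; f ≈ 0.0185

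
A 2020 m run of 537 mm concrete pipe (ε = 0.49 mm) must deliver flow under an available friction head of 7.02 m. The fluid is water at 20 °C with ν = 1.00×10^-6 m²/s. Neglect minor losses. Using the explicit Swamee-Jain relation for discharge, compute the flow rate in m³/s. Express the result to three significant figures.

Swamee-Jain (Type II): Q = -0.965·√(gD⁵h_f/L)·ln[ε/(3.7D) + √(3.17ν²L/(gD³h_f))]
√(gD⁵h_f/L) = √(9.81·0.537⁵·7.02/2020) = 0.03902
ε/(3.7D) = 2.47×10^-4; √(3.17ν²L/(gD³h_f)) = 2.45×10^-5
Q = -0.965·0.03902·ln(2.711×10^-4) = 0.3092 m³/s
Check: V = 1.37 m/s, Re = 7.33×10^5, f = 0.01975, h_f = 7.06 m ≈ 7.02 m ✓

Q ≈ 0.309 m³/s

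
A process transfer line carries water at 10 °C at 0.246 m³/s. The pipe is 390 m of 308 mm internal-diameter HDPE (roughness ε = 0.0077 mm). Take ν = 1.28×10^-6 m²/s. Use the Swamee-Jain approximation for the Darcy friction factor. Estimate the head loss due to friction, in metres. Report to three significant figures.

h_f ≈ 8.85 m

V = 4Q/(πD²) = 4·0.246/(π·0.308²) = 3.302 m/s
Re = VD/ν = 3.302·0.308/1.28×10^-6 = 7.94×10^5 → turbulent
ε/D = 0.0077/308 = 2.50×10^-5
Swamee-Jain: f = 0.01258
h_f = f(L/D)V²/(2g) = 0.01258·(390/0.308)·3.302²/(2·9.81) = 8.852 m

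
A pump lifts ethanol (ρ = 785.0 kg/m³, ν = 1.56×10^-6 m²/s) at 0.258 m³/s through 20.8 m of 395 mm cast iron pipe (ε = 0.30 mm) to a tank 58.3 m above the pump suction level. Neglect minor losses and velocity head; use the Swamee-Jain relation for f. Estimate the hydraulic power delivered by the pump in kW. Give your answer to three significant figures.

V = 4Q/(πD²) = 2.105 m/s; Re = 5.33×10^5; ε/D = 7.59×10^-4; f = 0.01918
h_f = f(L/D)V²/2g = 0.2282 m
Total head H = z + h_f = 58.3 + 0.2282 = 58.53 m
P_hyd = ρgQH = 785.0·9.81·0.258·58.53 = 116.3 kW

P_hyd ≈ 116 kW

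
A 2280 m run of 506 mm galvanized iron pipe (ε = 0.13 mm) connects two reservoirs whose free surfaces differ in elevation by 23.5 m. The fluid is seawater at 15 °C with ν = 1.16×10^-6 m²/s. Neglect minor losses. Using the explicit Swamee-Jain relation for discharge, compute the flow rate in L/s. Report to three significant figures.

Q ≈ 522 L/s

Swamee-Jain (Type II): Q = -0.965·√(gD⁵h_f/L)·ln[ε/(3.7D) + √(3.17ν²L/(gD³h_f))]
√(gD⁵h_f/L) = √(9.81·0.506⁵·23.5/2280) = 0.05791
ε/(3.7D) = 6.94×10^-5; √(3.17ν²L/(gD³h_f)) = 1.80×10^-5
Q = -0.965·0.05791·ln(8.748×10^-5) = 0.5222 m³/s
Check: V = 2.60 m/s, Re = 1.13×10^6, f = 0.01527, h_f = 23.6 m ≈ 23.5 m ✓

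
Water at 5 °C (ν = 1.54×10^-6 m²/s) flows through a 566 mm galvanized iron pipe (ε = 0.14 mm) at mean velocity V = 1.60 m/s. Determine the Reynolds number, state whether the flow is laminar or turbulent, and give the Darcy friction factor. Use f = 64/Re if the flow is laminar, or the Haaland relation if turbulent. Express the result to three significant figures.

Re ≈ 5.88×10^5; turbulent; f ≈ 0.0155

Re = VD/ν = 1.600·0.566/1.54×10^-6 = 5.88×10^5
Re > 4000 → turbulent; ε/D = 2.47×10^-4
Haaland: f = 0.01554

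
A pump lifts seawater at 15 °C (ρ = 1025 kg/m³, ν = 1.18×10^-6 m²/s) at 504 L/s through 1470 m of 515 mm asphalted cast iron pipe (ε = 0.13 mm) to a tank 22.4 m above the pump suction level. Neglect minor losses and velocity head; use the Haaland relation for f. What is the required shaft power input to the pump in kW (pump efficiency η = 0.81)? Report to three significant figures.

V = 4Q/(πD²) = 2.420 m/s; Re = 1.06×10^6; ε/D = 2.52×10^-4; f = 0.01512
h_f = f(L/D)V²/2g = 12.87 m
Total head H = z + h_f = 22.4 + 12.87 = 35.27 m
P_hyd = ρgQH = 1025·9.81·0.504·35.27 = 178.8 kW
P_shaft = P_hyd/η = 178.8/0.81 = 220.7 kW

P_shaft ≈ 221 kW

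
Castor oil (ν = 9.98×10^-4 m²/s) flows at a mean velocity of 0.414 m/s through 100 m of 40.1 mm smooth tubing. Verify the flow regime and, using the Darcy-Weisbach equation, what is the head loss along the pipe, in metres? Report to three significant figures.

h_f ≈ 83.8 m

Re = VD/ν = 0.414·0.04010/9.98×10^-4 = 16.6 → laminar (Re < 2300)
f = 64/Re = 3.847
h_f = f(L/D)V²/(2g) = 3.847·(100/0.04010)·0.414²/(2·9.81) = 83.82 m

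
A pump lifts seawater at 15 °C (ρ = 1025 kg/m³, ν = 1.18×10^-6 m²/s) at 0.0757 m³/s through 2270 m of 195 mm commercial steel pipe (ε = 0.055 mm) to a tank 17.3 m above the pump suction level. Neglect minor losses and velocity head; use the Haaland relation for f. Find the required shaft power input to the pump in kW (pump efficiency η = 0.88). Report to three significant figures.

P_shaft ≈ 68.4 kW

V = 4Q/(πD²) = 2.535 m/s; Re = 4.19×10^5; ε/D = 2.82×10^-4; f = 0.01621
h_f = f(L/D)V²/2g = 61.80 m
Total head H = z + h_f = 17.3 + 61.80 = 79.10 m
P_hyd = ρgQH = 1025·9.81·0.0757·79.10 = 60.21 kW
P_shaft = P_hyd/η = 60.21/0.88 = 68.42 kW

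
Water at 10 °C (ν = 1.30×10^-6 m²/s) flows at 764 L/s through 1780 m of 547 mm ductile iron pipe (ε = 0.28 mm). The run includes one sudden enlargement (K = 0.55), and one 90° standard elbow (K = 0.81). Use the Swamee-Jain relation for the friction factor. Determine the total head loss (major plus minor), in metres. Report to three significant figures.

H_L ≈ 31.0 m

V = 4Q/(πD²) = 3.251 m/s; V²/2g = 0.5387 m
Re = 1.37×10^6, ε/D = 5.12×10^-4 → f = 0.01724 (Swamee-Jain)
Major: h_f = f(L/D)·V²/2g = 0.01724·3254·0.5387 = 30.22 m
Minor: ΣK = 1.36; h_m = ΣK·V²/2g = 0.7327 m
Total H_L = 30.22 + 0.7327 = 30.96 m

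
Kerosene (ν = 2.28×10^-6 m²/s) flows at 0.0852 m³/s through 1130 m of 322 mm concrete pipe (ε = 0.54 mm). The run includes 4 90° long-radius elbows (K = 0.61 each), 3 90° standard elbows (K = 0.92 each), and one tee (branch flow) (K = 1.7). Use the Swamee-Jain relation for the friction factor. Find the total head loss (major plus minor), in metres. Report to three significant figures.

V = 4Q/(πD²) = 1.046 m/s; V²/2g = 0.05579 m
Re = 1.48×10^5, ε/D = 0.00168 → f = 0.02388 (Swamee-Jain)
Major: h_f = f(L/D)·V²/2g = 0.02388·3509·0.05579 = 4.675 m
Minor: ΣK = 6.90; h_m = ΣK·V²/2g = 0.3850 m
Total H_L = 4.675 + 0.3850 = 5.060 m

H_L ≈ 5.06 m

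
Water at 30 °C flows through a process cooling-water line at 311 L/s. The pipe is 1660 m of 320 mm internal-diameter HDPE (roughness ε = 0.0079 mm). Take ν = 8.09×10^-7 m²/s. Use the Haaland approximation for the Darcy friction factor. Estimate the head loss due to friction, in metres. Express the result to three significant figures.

h_f ≈ 45.1 m

V = 4Q/(πD²) = 4·0.311/(π·0.320²) = 3.867 m/s
Re = VD/ν = 3.867·0.320/8.09×10^-7 = 1.53×10^6 → turbulent
ε/D = 0.0079/320 = 2.47×10^-5
Haaland: f = 0.01141
h_f = f(L/D)V²/(2g) = 0.01141·(1660/0.320)·3.867²/(2·9.81) = 45.13 m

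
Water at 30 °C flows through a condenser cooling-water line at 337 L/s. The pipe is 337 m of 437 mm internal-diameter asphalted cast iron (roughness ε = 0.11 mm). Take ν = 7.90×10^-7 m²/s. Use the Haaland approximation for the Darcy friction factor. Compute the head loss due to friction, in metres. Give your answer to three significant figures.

V = 4Q/(πD²) = 4·0.337/(π·0.437²) = 2.247 m/s
Re = VD/ν = 2.247·0.437/7.90×10^-7 = 1.24×10^6 → turbulent
ε/D = 0.11/437 = 2.52×10^-4
Haaland: f = 0.01501
h_f = f(L/D)V²/(2g) = 0.01501·(337/0.437)·2.247²/(2·9.81) = 2.979 m

h_f ≈ 2.98 m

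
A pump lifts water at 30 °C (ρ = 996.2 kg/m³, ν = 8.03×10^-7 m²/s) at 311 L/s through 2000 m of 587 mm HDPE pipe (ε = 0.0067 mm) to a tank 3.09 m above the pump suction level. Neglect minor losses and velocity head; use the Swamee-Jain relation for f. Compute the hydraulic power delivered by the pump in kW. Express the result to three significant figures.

V = 4Q/(πD²) = 1.149 m/s; Re = 8.40×10^5; ε/D = 1.14×10^-5; f = 0.01221
h_f = f(L/D)V²/2g = 2.799 m
Total head H = z + h_f = 3.09 + 2.799 = 5.889 m
P_hyd = ρgQH = 996.2·9.81·0.311·5.889 = 17.90 kW

P_hyd ≈ 17.9 kW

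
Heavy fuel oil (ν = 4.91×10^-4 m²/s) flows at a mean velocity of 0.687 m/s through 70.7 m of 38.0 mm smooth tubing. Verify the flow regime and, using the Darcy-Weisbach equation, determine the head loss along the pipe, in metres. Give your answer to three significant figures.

Re = VD/ν = 0.687·0.03800/4.91×10^-4 = 53.2 → laminar (Re < 2300)
f = 64/Re = 1.204
h_f = f(L/D)V²/(2g) = 1.204·(70.7/0.03800)·0.687²/(2·9.81) = 53.87 m

h_f ≈ 53.9 m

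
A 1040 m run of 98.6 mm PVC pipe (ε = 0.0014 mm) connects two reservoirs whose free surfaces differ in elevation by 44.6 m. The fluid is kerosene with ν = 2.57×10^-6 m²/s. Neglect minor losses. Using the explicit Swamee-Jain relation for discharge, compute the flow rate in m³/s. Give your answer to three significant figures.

Q ≈ 0.0160 m³/s

Swamee-Jain (Type II): Q = -0.965·√(gD⁵h_f/L)·ln[ε/(3.7D) + √(3.17ν²L/(gD³h_f))]
√(gD⁵h_f/L) = √(9.81·0.0986⁵·44.6/1040) = 0.001980
ε/(3.7D) = 3.84×10^-6; √(3.17ν²L/(gD³h_f)) = 2.28×10^-4
Q = -0.965·0.001980·ln(2.317×10^-4) = 0.01599 m³/s
Check: V = 2.09 m/s, Re = 8.04×10^4, f = 0.01878, h_f = 44.3 m ≈ 44.6 m ✓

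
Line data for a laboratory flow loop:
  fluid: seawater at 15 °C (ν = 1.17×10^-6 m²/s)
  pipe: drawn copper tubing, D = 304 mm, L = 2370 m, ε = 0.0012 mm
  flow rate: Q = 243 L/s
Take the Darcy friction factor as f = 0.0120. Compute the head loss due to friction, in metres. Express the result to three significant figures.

h_f ≈ 53.4 m

V = 4Q/(πD²) = 4·0.243/(π·0.304²) = 3.348 m/s
h_f = f(L/D)V²/(2g) = 0.01200·(2370/0.304)·3.348²/(2·9.81) = 53.44 m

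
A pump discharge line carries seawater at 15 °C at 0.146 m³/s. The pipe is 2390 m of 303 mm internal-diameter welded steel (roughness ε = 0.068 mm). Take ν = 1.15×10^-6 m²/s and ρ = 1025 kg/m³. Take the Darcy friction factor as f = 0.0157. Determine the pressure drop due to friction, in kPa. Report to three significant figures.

V = 4Q/(πD²) = 4·0.146/(π·0.303²) = 2.025 m/s
h_f = f(L/D)V²/(2g) = 0.01570·(2390/0.303)·2.025²/(2·9.81) = 25.88 m
Δp = ρg·h_f = 1025·9.81·25.88 = 260.2 kPa

Δp ≈ 260 kPa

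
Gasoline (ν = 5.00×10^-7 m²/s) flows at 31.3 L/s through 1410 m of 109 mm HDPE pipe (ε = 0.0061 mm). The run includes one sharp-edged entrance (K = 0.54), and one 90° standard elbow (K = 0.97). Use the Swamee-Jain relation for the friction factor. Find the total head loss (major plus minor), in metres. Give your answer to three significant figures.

V = 4Q/(πD²) = 3.354 m/s; V²/2g = 0.5735 m
Re = 7.31×10^5, ε/D = 5.60×10^-5 → f = 0.01326 (Swamee-Jain)
Major: h_f = f(L/D)·V²/2g = 0.01326·12936·0.5735 = 98.33 m
Minor: ΣK = 1.51; h_m = ΣK·V²/2g = 0.8659 m
Total H_L = 98.33 + 0.8659 = 99.20 m

H_L ≈ 99.2 m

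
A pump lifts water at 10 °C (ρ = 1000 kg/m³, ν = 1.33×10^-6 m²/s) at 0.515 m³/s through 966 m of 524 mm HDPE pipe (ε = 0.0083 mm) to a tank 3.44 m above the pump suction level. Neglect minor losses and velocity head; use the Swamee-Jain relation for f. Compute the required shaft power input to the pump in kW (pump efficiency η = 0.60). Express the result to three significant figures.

V = 4Q/(πD²) = 2.388 m/s; Re = 9.41×10^5; ε/D = 1.58×10^-5; f = 0.01210
h_f = f(L/D)V²/2g = 6.481 m
Total head H = z + h_f = 3.44 + 6.481 = 9.921 m
P_hyd = ρgQH = 1000·9.81·0.515·9.921 = 50.12 kW
P_shaft = P_hyd/η = 50.12/0.60 = 83.54 kW

P_shaft ≈ 83.5 kW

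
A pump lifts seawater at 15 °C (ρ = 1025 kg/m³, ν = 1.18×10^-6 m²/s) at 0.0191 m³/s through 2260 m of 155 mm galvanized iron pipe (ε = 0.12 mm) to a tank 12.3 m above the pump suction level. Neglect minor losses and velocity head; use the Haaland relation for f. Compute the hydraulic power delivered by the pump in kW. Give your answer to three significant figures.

P_hyd ≈ 5.37 kW

V = 4Q/(πD²) = 1.012 m/s; Re = 1.33×10^5; ε/D = 7.74×10^-4; f = 0.02059
h_f = f(L/D)V²/2g = 15.68 m
Total head H = z + h_f = 12.3 + 15.68 = 27.98 m
P_hyd = ρgQH = 1025·9.81·0.0191·27.98 = 5.373 kW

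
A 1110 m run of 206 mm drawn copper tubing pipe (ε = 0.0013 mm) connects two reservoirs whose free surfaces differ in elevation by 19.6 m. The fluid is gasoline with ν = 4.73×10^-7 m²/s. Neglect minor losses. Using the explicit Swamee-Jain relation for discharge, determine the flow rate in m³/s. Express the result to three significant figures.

Swamee-Jain (Type II): Q = -0.965·√(gD⁵h_f/L)·ln[ε/(3.7D) + √(3.17ν²L/(gD³h_f))]
√(gD⁵h_f/L) = √(9.81·0.206⁵·19.6/1110) = 0.008016
ε/(3.7D) = 1.71×10^-6; √(3.17ν²L/(gD³h_f)) = 2.16×10^-5
Q = -0.965·0.008016·ln(2.335×10^-5) = 0.08250 m³/s
Check: V = 2.48 m/s, Re = 1.08×10^6, f = 0.01163, h_f = 19.6 m ≈ 19.6 m ✓

Q ≈ 0.0825 m³/s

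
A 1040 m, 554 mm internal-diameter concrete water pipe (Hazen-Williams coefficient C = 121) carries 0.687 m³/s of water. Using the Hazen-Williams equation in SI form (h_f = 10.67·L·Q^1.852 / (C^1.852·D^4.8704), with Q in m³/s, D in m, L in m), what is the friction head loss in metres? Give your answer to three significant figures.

h_f = 10.67·1040·0.687^1.852 / (121^1.852·0.554^4.8704) = 13.65 m

h_f ≈ 13.7 m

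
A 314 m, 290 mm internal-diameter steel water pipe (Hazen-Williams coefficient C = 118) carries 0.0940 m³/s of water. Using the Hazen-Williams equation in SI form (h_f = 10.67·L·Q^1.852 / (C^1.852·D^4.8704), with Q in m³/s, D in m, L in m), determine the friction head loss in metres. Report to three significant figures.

h_f = 10.67·314·0.0940^1.852 / (118^1.852·0.290^4.8704) = 2.538 m

h_f ≈ 2.54 m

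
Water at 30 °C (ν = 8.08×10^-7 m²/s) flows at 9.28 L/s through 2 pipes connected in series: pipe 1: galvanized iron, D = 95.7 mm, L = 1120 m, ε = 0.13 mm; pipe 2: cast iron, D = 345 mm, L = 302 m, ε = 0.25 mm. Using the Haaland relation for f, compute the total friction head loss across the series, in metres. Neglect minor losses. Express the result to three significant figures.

H ≈ 22.4 m

Pipe 1: V = 1.290 m/s, Re = 1.53×10^5, ε/D = 0.00136, f = 0.02253, h_1 = f(L/D)V²/2g = 22.37 m
Pipe 2: V = 0.09927 m/s, Re = 4.24×10^4, ε/D = 7.25×10^-4, f = 0.02354, h_2 = f(L/D)V²/2g = 0.01035 m
Series → Q common, losses add: H = Σh = 22.38 m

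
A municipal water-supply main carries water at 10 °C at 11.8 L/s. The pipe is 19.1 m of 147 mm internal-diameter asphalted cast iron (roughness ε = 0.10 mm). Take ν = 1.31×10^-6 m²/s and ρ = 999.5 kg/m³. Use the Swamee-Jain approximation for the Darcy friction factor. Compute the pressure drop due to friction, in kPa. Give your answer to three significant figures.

V = 4Q/(πD²) = 4·0.0118/(π·0.147²) = 0.6953 m/s
Re = VD/ν = 0.6953·0.147/1.31×10^-6 = 7.80×10^4 → turbulent
ε/D = 0.10/147 = 6.80×10^-4
Swamee-Jain: f = 0.02180
h_f = f(L/D)V²/(2g) = 0.02180·(19.1/0.147)·0.6953²/(2·9.81) = 0.06979 m
Δp = ρg·h_f = 999.5·9.81·0.06979 = 0.6843 kPa

Δp ≈ 0.684 kPa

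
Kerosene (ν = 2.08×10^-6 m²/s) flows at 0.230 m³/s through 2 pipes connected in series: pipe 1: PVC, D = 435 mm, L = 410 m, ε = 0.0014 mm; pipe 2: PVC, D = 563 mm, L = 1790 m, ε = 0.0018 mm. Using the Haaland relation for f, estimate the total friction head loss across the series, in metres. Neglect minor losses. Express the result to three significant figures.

H ≈ 3.69 m

Pipe 1: V = 1.548 m/s, Re = 3.24×10^5, ε/D = 3.22×10^-6, f = 0.01417, h_1 = f(L/D)V²/2g = 1.630 m
Pipe 2: V = 0.9239 m/s, Re = 2.50×10^5, ε/D = 3.20×10^-6, f = 0.01487, h_2 = f(L/D)V²/2g = 2.056 m
Series → Q common, losses add: H = Σh = 3.687 m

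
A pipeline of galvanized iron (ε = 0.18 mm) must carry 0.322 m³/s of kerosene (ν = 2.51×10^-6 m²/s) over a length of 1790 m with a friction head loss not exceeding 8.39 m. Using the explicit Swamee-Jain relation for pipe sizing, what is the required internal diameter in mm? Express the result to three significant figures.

D ≈ 509 mm

Swamee-Jain (Type III): D = 0.66·[ε^1.25·(LQ²/(gh_f))^4.75 + ν·Q^9.4·(L/(gh_f))^5.2]^0.04
LQ²/(gh_f) = 2.255; L/(gh_f) = 21.75
Term 1 = ε^1.25·(…)^4.75 = 9.92×10^-4; Term 2 = ν·Q^9.4·(…)^5.2 = 5.35×10^-4
D = 0.66·(9.92×10^-4 + 5.35×10^-4)^0.04 = 0.5092 m = 509 mm
Check: V = 1.58 m/s, Re = 3.21×10^5, f = 0.01733, h_f = 7.76 m ≈ 8.39 m ✓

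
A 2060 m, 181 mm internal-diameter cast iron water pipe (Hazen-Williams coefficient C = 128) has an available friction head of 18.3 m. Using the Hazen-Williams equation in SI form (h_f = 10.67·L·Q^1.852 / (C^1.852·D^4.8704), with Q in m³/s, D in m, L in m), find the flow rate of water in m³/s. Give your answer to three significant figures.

Q ≈ 0.0311 m³/s

Rearranging: Q = [h_f·C^1.852·D^4.8704 / (10.67·L)]^(1/1.852)
Q = [18.3·128^1.852·0.181^4.8704 / (10.67·2060)]^0.540 = 0.03106 m³/s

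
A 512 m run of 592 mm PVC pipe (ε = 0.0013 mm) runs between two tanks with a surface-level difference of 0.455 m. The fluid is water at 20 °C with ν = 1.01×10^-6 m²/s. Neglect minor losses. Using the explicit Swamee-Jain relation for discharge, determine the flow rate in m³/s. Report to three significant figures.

Swamee-Jain (Type II): Q = -0.965·√(gD⁵h_f/L)·ln[ε/(3.7D) + √(3.17ν²L/(gD³h_f))]
√(gD⁵h_f/L) = √(9.81·0.592⁵·0.455/512) = 0.02518
ε/(3.7D) = 5.93×10^-7; √(3.17ν²L/(gD³h_f)) = 4.23×10^-5
Q = -0.965·0.02518·ln(4.288×10^-5) = 0.2444 m³/s
Check: V = 0.888 m/s, Re = 5.20×10^5, f = 0.01303, h_f = 0.453 m ≈ 0.455 m ✓

Q ≈ 0.244 m³/s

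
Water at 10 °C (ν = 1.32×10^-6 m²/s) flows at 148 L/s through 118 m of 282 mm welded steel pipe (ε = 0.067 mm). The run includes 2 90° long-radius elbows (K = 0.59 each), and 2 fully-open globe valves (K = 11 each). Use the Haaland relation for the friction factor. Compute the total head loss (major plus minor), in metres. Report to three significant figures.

H_L ≈ 8.50 m

V = 4Q/(πD²) = 2.370 m/s; V²/2g = 0.2862 m
Re = 5.06×10^5, ε/D = 2.38×10^-4 → f = 0.01562 (Haaland)
Major: h_f = f(L/D)·V²/2g = 0.01562·418.4·0.2862 = 1.870 m
Minor: ΣK = 23.2; h_m = ΣK·V²/2g = 6.634 m
Total H_L = 1.870 + 6.634 = 8.504 m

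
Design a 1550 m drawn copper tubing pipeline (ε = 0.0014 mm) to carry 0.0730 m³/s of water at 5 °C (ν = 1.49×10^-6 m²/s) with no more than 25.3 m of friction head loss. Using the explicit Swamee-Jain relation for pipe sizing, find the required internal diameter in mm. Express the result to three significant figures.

Swamee-Jain (Type III): D = 0.66·[ε^1.25·(LQ²/(gh_f))^4.75 + ν·Q^9.4·(L/(gh_f))^5.2]^0.04
LQ²/(gh_f) = 0.03328; L/(gh_f) = 6.245
Term 1 = ε^1.25·(…)^4.75 = 4.60×10^-15; Term 2 = ν·Q^9.4·(…)^5.2 = 4.22×10^-13
D = 0.66·(4.60×10^-15 + 4.22×10^-13)^0.04 = 0.2112 m = 211 mm
Check: V = 2.08 m/s, Re = 2.95×10^5, f = 0.01449, h_f = 23.5 m ≈ 25.3 m ✓

D ≈ 211 mm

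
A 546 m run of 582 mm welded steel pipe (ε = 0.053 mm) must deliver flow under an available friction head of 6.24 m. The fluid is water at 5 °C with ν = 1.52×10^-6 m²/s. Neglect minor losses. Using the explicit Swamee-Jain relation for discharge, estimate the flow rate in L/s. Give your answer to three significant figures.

Swamee-Jain (Type II): Q = -0.965·√(gD⁵h_f/L)·ln[ε/(3.7D) + √(3.17ν²L/(gD³h_f))]
√(gD⁵h_f/L) = √(9.81·0.582⁵·6.24/546) = 0.08652
ε/(3.7D) = 2.46×10^-5; √(3.17ν²L/(gD³h_f)) = 1.82×10^-5
Q = -0.965·0.08652·ln(4.282×10^-5) = 0.8399 m³/s
Check: V = 3.16 m/s, Re = 1.21×10^6, f = 0.01316, h_f = 6.27 m ≈ 6.24 m ✓

Q ≈ 840 L/s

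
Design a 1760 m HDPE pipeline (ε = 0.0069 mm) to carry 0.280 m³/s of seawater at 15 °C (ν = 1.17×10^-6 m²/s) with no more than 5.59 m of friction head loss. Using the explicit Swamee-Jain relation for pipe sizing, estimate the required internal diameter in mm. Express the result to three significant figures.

Swamee-Jain (Type III): D = 0.66·[ε^1.25·(LQ²/(gh_f))^4.75 + ν·Q^9.4·(L/(gh_f))^5.2]^0.04
LQ²/(gh_f) = 2.516; L/(gh_f) = 32.09
Term 1 = ε^1.25·(…)^4.75 = 2.83×10^-5; Term 2 = ν·Q^9.4·(…)^5.2 = 5.07×10^-4
D = 0.66·(2.83×10^-5 + 5.07×10^-4)^0.04 = 0.4883 m = 488 mm
Check: V = 1.50 m/s, Re = 6.24×10^5, f = 0.01284, h_f = 5.28 m ≈ 5.59 m ✓

D ≈ 488 mm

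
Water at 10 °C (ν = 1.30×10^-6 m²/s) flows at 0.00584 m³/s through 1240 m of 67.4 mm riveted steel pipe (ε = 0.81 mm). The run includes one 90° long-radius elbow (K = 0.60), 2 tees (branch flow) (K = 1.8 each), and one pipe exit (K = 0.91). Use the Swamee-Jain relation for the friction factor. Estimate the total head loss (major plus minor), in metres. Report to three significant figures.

H_L ≈ 104 m

V = 4Q/(πD²) = 1.637 m/s; V²/2g = 0.1366 m
Re = 8.49×10^4, ε/D = 0.0120 → f = 0.04127 (Swamee-Jain)
Major: h_f = f(L/D)·V²/2g = 0.04127·18398·0.1366 = 103.7 m
Minor: ΣK = 5.11; h_m = ΣK·V²/2g = 0.6978 m
Total H_L = 103.7 + 0.6978 = 104.4 m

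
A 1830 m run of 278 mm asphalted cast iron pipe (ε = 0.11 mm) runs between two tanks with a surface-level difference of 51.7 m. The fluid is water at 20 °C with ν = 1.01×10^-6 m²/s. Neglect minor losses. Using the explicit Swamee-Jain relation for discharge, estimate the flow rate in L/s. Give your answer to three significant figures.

Swamee-Jain (Type II): Q = -0.965·√(gD⁵h_f/L)·ln[ε/(3.7D) + √(3.17ν²L/(gD³h_f))]
√(gD⁵h_f/L) = √(9.81·0.278⁵·51.7/1830) = 0.02145
ε/(3.7D) = 1.07×10^-4; √(3.17ν²L/(gD³h_f)) = 2.33×10^-5
Q = -0.965·0.02145·ln(1.302×10^-4) = 0.1852 m³/s
Check: V = 3.05 m/s, Re = 8.40×10^5, f = 0.01666, h_f = 52.0 m ≈ 51.7 m ✓

Q ≈ 185 L/s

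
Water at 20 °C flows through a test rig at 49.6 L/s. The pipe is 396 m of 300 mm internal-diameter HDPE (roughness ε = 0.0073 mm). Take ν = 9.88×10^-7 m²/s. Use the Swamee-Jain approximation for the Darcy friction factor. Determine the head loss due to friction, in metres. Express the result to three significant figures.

h_f ≈ 0.516 m

V = 4Q/(πD²) = 4·0.0496/(π·0.300²) = 0.7017 m/s
Re = VD/ν = 0.7017·0.300/9.88×10^-7 = 2.13×10^5 → turbulent
ε/D = 0.0073/300 = 2.43×10^-5
Swamee-Jain: f = 0.01557
h_f = f(L/D)V²/(2g) = 0.01557·(396/0.300)·0.7017²/(2·9.81) = 0.5159 m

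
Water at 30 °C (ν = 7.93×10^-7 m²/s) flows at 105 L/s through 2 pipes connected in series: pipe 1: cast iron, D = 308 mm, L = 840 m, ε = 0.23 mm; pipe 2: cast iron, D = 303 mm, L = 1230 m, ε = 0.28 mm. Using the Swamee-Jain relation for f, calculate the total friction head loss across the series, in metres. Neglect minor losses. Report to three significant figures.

Pipe 1: V = 1.409 m/s, Re = 5.47×10^5, ε/D = 7.47×10^-4, f = 0.01910, h_1 = f(L/D)V²/2g = 5.273 m
Pipe 2: V = 1.456 m/s, Re = 5.56×10^5, ε/D = 9.24×10^-4, f = 0.01995, h_2 = f(L/D)V²/2g = 8.753 m
Series → Q common, losses add: H = Σh = 14.03 m

H ≈ 14.0 m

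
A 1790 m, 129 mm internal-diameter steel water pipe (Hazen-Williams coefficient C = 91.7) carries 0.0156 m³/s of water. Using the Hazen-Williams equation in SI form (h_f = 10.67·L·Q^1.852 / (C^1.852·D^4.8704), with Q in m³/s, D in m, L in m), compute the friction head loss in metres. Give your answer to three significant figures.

h_f = 10.67·1790·0.0156^1.852 / (91.7^1.852·0.129^4.8704) = 42.87 m

h_f ≈ 42.9 m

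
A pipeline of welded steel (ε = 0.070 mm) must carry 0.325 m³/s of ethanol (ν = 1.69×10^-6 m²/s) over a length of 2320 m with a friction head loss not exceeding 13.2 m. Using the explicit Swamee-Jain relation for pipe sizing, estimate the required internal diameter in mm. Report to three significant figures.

Swamee-Jain (Type III): D = 0.66·[ε^1.25·(LQ²/(gh_f))^4.75 + ν·Q^9.4·(L/(gh_f))^5.2]^0.04
LQ²/(gh_f) = 1.892; L/(gh_f) = 17.92
Term 1 = ε^1.25·(…)^4.75 = 1.32×10^-4; Term 2 = ν·Q^9.4·(…)^5.2 = 1.43×10^-4
D = 0.66·(1.32×10^-4 + 1.43×10^-4)^0.04 = 0.4755 m = 476 mm
Check: V = 1.83 m/s, Re = 5.15×10^5, f = 0.01495, h_f = 12.4 m ≈ 13.2 m ✓

D ≈ 476 mm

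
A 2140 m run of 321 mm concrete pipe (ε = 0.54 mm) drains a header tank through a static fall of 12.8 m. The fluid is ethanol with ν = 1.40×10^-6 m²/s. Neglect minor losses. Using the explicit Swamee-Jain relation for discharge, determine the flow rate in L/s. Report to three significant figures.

Q ≈ 103 L/s

Swamee-Jain (Type II): Q = -0.965·√(gD⁵h_f/L)·ln[ε/(3.7D) + √(3.17ν²L/(gD³h_f))]
√(gD⁵h_f/L) = √(9.81·0.321⁵·12.8/2140) = 0.01414
ε/(3.7D) = 4.55×10^-4; √(3.17ν²L/(gD³h_f)) = 5.66×10^-5
Q = -0.965·0.01414·ln(5.112×10^-4) = 0.1034 m³/s
Check: V = 1.28 m/s, Re = 2.93×10^5, f = 0.02322, h_f = 12.9 m ≈ 12.8 m ✓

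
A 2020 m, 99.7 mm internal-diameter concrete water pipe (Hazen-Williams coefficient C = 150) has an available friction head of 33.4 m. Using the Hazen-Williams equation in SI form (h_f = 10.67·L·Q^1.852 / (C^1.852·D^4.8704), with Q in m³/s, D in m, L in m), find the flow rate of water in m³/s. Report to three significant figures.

Rearranging: Q = [h_f·C^1.852·D^4.8704 / (10.67·L)]^(1/1.852)
Q = [33.4·150^1.852·0.0997^4.8704 / (10.67·2020)]^0.540 = 0.01061 m³/s

Q ≈ 0.0106 m³/s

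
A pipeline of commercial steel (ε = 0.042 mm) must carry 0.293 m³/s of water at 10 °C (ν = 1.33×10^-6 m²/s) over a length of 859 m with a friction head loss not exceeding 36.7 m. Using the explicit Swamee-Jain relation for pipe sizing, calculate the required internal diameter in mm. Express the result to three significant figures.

Swamee-Jain (Type III): D = 0.66·[ε^1.25·(LQ²/(gh_f))^4.75 + ν·Q^9.4·(L/(gh_f))^5.2]^0.04
LQ²/(gh_f) = 0.2048; L/(gh_f) = 2.386
Term 1 = ε^1.25·(…)^4.75 = 1.81×10^-9; Term 2 = ν·Q^9.4·(…)^5.2 = 1.19×10^-9
D = 0.66·(1.81×10^-9 + 1.19×10^-9)^0.04 = 0.3011 m = 301 mm
Check: V = 4.12 m/s, Re = 9.32×10^5, f = 0.01412, h_f = 34.8 m ≈ 36.7 m ✓

D ≈ 301 mm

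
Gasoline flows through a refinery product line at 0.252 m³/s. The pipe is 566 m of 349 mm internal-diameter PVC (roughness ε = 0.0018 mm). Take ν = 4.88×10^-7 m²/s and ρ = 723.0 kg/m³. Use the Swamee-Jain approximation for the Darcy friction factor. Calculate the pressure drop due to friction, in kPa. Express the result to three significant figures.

V = 4Q/(πD²) = 4·0.252/(π·0.349²) = 2.634 m/s
Re = VD/ν = 2.634·0.349/4.88×10^-7 = 1.88×10^6 → turbulent
ε/D = 0.0018/349 = 5.16×10^-6
Swamee-Jain: f = 0.01065
h_f = f(L/D)V²/(2g) = 0.01065·(566/0.349)·2.634²/(2·9.81) = 6.111 m
Δp = ρg·h_f = 723.0·9.81·6.111 = 43.34 kPa

Δp ≈ 43.3 kPa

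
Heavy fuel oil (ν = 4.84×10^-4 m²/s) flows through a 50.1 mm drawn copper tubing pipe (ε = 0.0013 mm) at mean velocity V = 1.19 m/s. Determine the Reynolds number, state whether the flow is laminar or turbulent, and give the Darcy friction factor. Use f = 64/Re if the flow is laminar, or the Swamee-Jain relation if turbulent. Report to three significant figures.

Re = VD/ν = 1.190·0.0501/4.84×10^-4 = 123
Re < 2300 → laminar → f = 64/Re = 0.5196

Re ≈ 123; laminar; f = 64/Re ≈ 0.520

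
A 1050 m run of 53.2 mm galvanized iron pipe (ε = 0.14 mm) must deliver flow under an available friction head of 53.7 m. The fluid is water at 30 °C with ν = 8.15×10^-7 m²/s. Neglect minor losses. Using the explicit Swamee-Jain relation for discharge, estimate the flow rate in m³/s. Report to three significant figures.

Swamee-Jain (Type II): Q = -0.965·√(gD⁵h_f/L)·ln[ε/(3.7D) + √(3.17ν²L/(gD³h_f))]
√(gD⁵h_f/L) = √(9.81·0.0532⁵·53.7/1050) = 4.624×10^-4
ε/(3.7D) = 7.11×10^-4; √(3.17ν²L/(gD³h_f)) = 1.67×10^-4
Q = -0.965·4.624×10^-4·ln(8.782×10^-4) = 0.003140 m³/s
Check: V = 1.41 m/s, Re = 9.22×10^4, f = 0.02700, h_f = 54.2 m ≈ 53.7 m ✓

Q ≈ 0.00314 m³/s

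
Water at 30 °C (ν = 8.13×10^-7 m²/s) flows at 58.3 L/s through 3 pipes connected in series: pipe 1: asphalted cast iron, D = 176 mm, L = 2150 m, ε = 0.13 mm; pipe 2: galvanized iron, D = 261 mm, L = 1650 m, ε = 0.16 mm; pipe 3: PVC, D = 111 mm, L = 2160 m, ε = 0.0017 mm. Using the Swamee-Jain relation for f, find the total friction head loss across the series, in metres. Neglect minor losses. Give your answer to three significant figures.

Pipe 1: V = 2.396 m/s, Re = 5.19×10^5, ε/D = 7.39×10^-4, f = 0.01910, h_1 = f(L/D)V²/2g = 68.28 m
Pipe 2: V = 1.090 m/s, Re = 3.50×10^5, ε/D = 6.13×10^-4, f = 0.01878, h_2 = f(L/D)V²/2g = 7.184 m
Pipe 3: V = 6.025 m/s, Re = 8.23×10^5, ε/D = 1.53×10^-5, f = 0.01233, h_3 = f(L/D)V²/2g = 443.8 m
Series → Q common, losses add: H = Σh = 519.2 m

H ≈ 519 m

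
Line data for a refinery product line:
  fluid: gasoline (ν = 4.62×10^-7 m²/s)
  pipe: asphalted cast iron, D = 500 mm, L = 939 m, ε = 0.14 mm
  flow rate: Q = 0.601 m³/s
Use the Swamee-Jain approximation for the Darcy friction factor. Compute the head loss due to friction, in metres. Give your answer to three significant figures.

h_f ≈ 13.5 m

V = 4Q/(πD²) = 4·0.601/(π·0.500²) = 3.061 m/s
Re = VD/ν = 3.061·0.500/4.62×10^-7 = 3.31×10^6 → turbulent
ε/D = 0.14/500 = 2.80×10^-4
Swamee-Jain: f = 0.01503
h_f = f(L/D)V²/(2g) = 0.01503·(939/0.500)·3.061²/(2·9.81) = 13.48 m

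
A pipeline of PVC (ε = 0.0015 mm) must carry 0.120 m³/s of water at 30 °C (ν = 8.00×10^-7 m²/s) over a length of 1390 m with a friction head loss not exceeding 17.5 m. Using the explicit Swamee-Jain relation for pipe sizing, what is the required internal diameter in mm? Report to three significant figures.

D ≈ 262 mm

Swamee-Jain (Type III): D = 0.66·[ε^1.25·(LQ²/(gh_f))^4.75 + ν·Q^9.4·(L/(gh_f))^5.2]^0.04
LQ²/(gh_f) = 0.1166; L/(gh_f) = 8.097
Term 1 = ε^1.25·(…)^4.75 = 1.94×10^-12; Term 2 = ν·Q^9.4·(…)^5.2 = 9.35×10^-11
D = 0.66·(1.94×10^-12 + 9.35×10^-11)^0.04 = 0.2623 m = 262 mm
Check: V = 2.22 m/s, Re = 7.28×10^5, f = 0.01237, h_f = 16.5 m ≈ 17.5 m ✓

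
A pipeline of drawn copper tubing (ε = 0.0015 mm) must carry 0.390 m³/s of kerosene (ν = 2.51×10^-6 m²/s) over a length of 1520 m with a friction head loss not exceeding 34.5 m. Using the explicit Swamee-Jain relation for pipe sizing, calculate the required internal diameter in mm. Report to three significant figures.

D ≈ 378 mm

Swamee-Jain (Type III): D = 0.66·[ε^1.25·(LQ²/(gh_f))^4.75 + ν·Q^9.4·(L/(gh_f))^5.2]^0.04
LQ²/(gh_f) = 0.6831; L/(gh_f) = 4.491
Term 1 = ε^1.25·(…)^4.75 = 8.59×10^-9; Term 2 = ν·Q^9.4·(…)^5.2 = 8.87×10^-7
D = 0.66·(8.59×10^-9 + 8.87×10^-7)^0.04 = 0.3781 m = 378 mm
Check: V = 3.47 m/s, Re = 5.23×10^5, f = 0.01305, h_f = 32.3 m ≈ 34.5 m ✓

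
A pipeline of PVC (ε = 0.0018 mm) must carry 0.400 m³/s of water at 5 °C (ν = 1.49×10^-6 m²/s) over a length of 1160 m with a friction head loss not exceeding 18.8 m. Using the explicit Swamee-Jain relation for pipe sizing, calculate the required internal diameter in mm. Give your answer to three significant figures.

D ≈ 401 mm

Swamee-Jain (Type III): D = 0.66·[ε^1.25·(LQ²/(gh_f))^4.75 + ν·Q^9.4·(L/(gh_f))^5.2]^0.04
LQ²/(gh_f) = 1.006; L/(gh_f) = 6.290
Term 1 = ε^1.25·(…)^4.75 = 6.79×10^-8; Term 2 = ν·Q^9.4·(…)^5.2 = 3.85×10^-6
D = 0.66·(6.79×10^-8 + 3.85×10^-6)^0.04 = 0.4011 m = 401 mm
Check: V = 3.17 m/s, Re = 8.52×10^5, f = 0.01203, h_f = 17.8 m ≈ 18.8 m ✓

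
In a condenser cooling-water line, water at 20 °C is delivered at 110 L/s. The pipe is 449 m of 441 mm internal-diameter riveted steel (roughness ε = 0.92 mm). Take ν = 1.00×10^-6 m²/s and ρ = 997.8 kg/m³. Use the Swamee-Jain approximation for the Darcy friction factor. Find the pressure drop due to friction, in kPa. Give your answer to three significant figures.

Δp ≈ 6.42 kPa

V = 4Q/(πD²) = 4·0.110/(π·0.441²) = 0.7202 m/s
Re = VD/ν = 0.7202·0.441/1.00×10^-6 = 3.18×10^5 → turbulent
ε/D = 0.92/441 = 0.00209
Swamee-Jain: f = 0.02438
h_f = f(L/D)V²/(2g) = 0.02438·(449/0.441)·0.7202²/(2·9.81) = 0.6562 m
Δp = ρg·h_f = 997.8·9.81·0.6562 = 6.423 kPa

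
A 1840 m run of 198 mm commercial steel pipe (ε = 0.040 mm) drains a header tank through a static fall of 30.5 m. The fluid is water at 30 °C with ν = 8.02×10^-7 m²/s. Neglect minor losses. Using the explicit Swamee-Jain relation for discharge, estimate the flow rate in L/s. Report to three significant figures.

Q ≈ 62.9 L/s

Swamee-Jain (Type II): Q = -0.965·√(gD⁵h_f/L)·ln[ε/(3.7D) + √(3.17ν²L/(gD³h_f))]
√(gD⁵h_f/L) = √(9.81·0.198⁵·30.5/1840) = 0.007035
ε/(3.7D) = 5.46×10^-5; √(3.17ν²L/(gD³h_f)) = 4.02×10^-5
Q = -0.965·0.007035·ln(9.479×10^-5) = 0.06289 m³/s
Check: V = 2.04 m/s, Re = 5.04×10^5, f = 0.01552, h_f = 30.7 m ≈ 30.5 m ✓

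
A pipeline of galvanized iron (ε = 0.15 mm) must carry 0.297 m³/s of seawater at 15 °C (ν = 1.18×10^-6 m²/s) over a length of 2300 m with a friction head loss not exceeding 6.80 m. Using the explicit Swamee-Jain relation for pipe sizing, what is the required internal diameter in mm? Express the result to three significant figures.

Swamee-Jain (Type III): D = 0.66·[ε^1.25·(LQ²/(gh_f))^4.75 + ν·Q^9.4·(L/(gh_f))^5.2]^0.04
LQ²/(gh_f) = 3.041; L/(gh_f) = 34.48
Term 1 = ε^1.25·(…)^4.75 = 0.00327; Term 2 = ν·Q^9.4·(…)^5.2 = 0.00129
D = 0.66·(0.00327 + 0.00129)^0.04 = 0.5320 m = 532 mm
Check: V = 1.34 m/s, Re = 6.02×10^5, f = 0.01603, h_f = 6.30 m ≈ 6.80 m ✓

D ≈ 532 mm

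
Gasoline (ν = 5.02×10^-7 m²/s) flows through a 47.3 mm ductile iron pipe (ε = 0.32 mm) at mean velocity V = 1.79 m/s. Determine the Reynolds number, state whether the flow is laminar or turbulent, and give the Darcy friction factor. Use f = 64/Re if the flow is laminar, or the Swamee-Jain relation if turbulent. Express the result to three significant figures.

Re = VD/ν = 1.790·0.0473/5.02×10^-7 = 1.69×10^5
Re > 4000 → turbulent; ε/D = 0.00677
Swamee-Jain: f = 0.03400

Re ≈ 1.69×10^5; turbulent; f ≈ 0.0340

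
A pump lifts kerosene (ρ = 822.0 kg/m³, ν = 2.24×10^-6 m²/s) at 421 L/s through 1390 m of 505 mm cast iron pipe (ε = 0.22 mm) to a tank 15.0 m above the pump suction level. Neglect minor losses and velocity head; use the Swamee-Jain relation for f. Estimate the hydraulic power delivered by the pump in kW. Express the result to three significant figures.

P_hyd ≈ 87.6 kW

V = 4Q/(πD²) = 2.102 m/s; Re = 4.74×10^5; ε/D = 4.36×10^-4; f = 0.01741
h_f = f(L/D)V²/2g = 10.79 m
Total head H = z + h_f = 15.0 + 10.79 = 25.79 m
P_hyd = ρgQH = 822.0·9.81·0.421·25.79 = 87.56 kW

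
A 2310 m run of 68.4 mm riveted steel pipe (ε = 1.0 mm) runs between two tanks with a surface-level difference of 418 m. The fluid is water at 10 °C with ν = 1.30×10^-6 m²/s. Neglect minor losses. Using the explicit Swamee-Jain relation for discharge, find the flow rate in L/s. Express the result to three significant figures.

Swamee-Jain (Type II): Q = -0.965·√(gD⁵h_f/L)·ln[ε/(3.7D) + √(3.17ν²L/(gD³h_f))]
√(gD⁵h_f/L) = √(9.81·0.0684⁵·418/2310) = 0.001630
ε/(3.7D) = 0.00395; √(3.17ν²L/(gD³h_f)) = 9.71×10^-5
Q = -0.965·0.001630·ln(0.004048) = 0.008667 m³/s
Check: V = 2.36 m/s, Re = 1.24×10^5, f = 0.04387, h_f = 420 m ≈ 418 m ✓

Q ≈ 8.67 L/s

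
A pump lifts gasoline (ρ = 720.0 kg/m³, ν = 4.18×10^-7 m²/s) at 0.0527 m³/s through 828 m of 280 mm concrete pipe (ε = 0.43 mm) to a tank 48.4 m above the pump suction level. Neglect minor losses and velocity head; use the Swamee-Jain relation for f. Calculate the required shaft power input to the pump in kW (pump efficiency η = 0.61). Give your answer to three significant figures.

P_shaft ≈ 31.0 kW

V = 4Q/(πD²) = 0.8559 m/s; Re = 5.73×10^5; ε/D = 0.00154; f = 0.02235
h_f = f(L/D)V²/2g = 2.468 m
Total head H = z + h_f = 48.4 + 2.468 = 50.87 m
P_hyd = ρgQH = 720.0·9.81·0.0527·50.87 = 18.93 kW
P_shaft = P_hyd/η = 18.93/0.61 = 31.04 kW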